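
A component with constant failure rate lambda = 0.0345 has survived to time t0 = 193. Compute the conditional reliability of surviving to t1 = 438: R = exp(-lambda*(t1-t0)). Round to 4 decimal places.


lambda = 0.0345
t0 = 193, t1 = 438
t1 - t0 = 245
lambda * (t1-t0) = 0.0345 * 245 = 8.4525
R = exp(-8.4525)
R = 0.0002

0.0002


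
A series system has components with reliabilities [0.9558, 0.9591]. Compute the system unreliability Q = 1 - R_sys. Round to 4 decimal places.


Components: [0.9558, 0.9591]
After component 1: product = 0.9558
After component 2: product = 0.9167
R_sys = 0.9167
Q = 1 - 0.9167 = 0.0833

0.0833


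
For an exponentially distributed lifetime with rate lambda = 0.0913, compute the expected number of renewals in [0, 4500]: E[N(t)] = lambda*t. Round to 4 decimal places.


lambda = 0.0913
t = 4500
E[N(t)] = lambda * t
E[N(t)] = 0.0913 * 4500
E[N(t)] = 410.85

410.85


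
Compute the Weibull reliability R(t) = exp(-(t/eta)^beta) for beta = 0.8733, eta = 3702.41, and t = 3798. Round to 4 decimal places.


beta = 0.8733, eta = 3702.41, t = 3798
t/eta = 3798 / 3702.41 = 1.0258
(t/eta)^beta = 1.0258^0.8733 = 1.0225
R(t) = exp(-1.0225)
R(t) = 0.3597

0.3597


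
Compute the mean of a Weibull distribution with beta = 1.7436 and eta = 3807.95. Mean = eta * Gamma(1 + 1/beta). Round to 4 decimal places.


beta = 1.7436, eta = 3807.95
1/beta = 0.5735
1 + 1/beta = 1.5735
Gamma(1.5735) = 0.8908
Mean = 3807.95 * 0.8908
Mean = 3392.1545

3392.1545


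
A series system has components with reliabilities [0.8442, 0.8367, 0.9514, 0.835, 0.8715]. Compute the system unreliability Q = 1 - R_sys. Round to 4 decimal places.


Components: [0.8442, 0.8367, 0.9514, 0.835, 0.8715]
After component 1: product = 0.8442
After component 2: product = 0.7063
After component 3: product = 0.672
After component 4: product = 0.5611
After component 5: product = 0.489
R_sys = 0.489
Q = 1 - 0.489 = 0.511

0.511


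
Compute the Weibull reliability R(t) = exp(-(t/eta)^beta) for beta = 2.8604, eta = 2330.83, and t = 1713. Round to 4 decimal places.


beta = 2.8604, eta = 2330.83, t = 1713
t/eta = 1713 / 2330.83 = 0.7349
(t/eta)^beta = 0.7349^2.8604 = 0.4144
R(t) = exp(-0.4144)
R(t) = 0.6607

0.6607


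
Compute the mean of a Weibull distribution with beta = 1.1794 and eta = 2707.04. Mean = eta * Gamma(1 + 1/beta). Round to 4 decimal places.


beta = 1.1794, eta = 2707.04
1/beta = 0.8479
1 + 1/beta = 1.8479
Gamma(1.8479) = 0.945
Mean = 2707.04 * 0.945
Mean = 2558.076

2558.076


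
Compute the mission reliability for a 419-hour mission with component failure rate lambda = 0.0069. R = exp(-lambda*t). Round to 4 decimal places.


lambda = 0.0069
mission_time = 419
lambda * t = 0.0069 * 419 = 2.8911
R = exp(-2.8911)
R = 0.0555

0.0555


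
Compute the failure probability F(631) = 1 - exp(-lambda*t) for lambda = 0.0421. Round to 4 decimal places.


lambda = 0.0421, t = 631
lambda * t = 26.5651
exp(-26.5651) = 0.0
F(t) = 1 - 0.0
F(t) = 1.0

1.0


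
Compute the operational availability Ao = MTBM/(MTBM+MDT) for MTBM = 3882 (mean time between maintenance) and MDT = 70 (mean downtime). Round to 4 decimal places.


MTBM = 3882
MDT = 70
MTBM + MDT = 3952
Ao = 3882 / 3952
Ao = 0.9823

0.9823


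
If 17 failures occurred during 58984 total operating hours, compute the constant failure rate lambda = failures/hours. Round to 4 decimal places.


failures = 17
total_hours = 58984
lambda = 17 / 58984
lambda = 0.0003

0.0003


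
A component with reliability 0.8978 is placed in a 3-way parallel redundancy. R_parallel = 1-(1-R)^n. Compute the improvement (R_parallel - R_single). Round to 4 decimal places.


R_single = 0.8978, n = 3
1 - R_single = 0.1022
(1 - R_single)^n = 0.1022^3 = 0.0011
R_parallel = 1 - 0.0011 = 0.9989
Improvement = 0.9989 - 0.8978
Improvement = 0.1011

0.1011


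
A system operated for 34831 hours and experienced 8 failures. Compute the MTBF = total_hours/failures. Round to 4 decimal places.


total_hours = 34831
failures = 8
MTBF = 34831 / 8
MTBF = 4353.875

4353.875


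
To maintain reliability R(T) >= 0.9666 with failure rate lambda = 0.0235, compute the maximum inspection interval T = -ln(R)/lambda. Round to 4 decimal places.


R_target = 0.9666
lambda = 0.0235
-ln(0.9666) = 0.034
T = 0.034 / 0.0235
T = 1.4456

1.4456


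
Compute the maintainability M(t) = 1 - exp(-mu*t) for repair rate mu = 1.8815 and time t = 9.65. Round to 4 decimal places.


mu = 1.8815, t = 9.65
mu * t = 1.8815 * 9.65 = 18.1565
exp(-18.1565) = 0.0
M(t) = 1 - 0.0
M(t) = 1.0

1.0


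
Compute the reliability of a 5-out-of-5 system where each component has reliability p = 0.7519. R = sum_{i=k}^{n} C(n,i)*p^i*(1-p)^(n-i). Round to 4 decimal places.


k = 5, n = 5, p = 0.7519
i=5: C(5,5)=1 * 0.7519^5 * 0.2481^0 = 0.2403
R = sum of terms = 0.2403

0.2403


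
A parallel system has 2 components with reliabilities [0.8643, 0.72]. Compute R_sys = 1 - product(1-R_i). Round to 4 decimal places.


Components: [0.8643, 0.72]
(1 - 0.8643) = 0.1357, running product = 0.1357
(1 - 0.72) = 0.28, running product = 0.038
Product of (1-R_i) = 0.038
R_sys = 1 - 0.038 = 0.962

0.962


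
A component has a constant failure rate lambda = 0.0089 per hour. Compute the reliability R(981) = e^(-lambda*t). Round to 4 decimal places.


lambda = 0.0089
t = 981
lambda * t = 8.7309
R(t) = e^(-8.7309)
R(t) = 0.0002

0.0002


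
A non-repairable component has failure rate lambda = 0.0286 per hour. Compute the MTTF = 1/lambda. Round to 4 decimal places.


lambda = 0.0286
MTTF = 1 / 0.0286
MTTF = 34.965

34.965


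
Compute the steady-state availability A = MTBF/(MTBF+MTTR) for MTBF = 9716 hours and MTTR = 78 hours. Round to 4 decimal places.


MTBF = 9716
MTTR = 78
MTBF + MTTR = 9794
A = 9716 / 9794
A = 0.992

0.992


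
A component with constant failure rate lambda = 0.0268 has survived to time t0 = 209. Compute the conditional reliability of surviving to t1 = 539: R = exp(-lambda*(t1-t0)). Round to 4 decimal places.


lambda = 0.0268
t0 = 209, t1 = 539
t1 - t0 = 330
lambda * (t1-t0) = 0.0268 * 330 = 8.844
R = exp(-8.844)
R = 0.0001

0.0001


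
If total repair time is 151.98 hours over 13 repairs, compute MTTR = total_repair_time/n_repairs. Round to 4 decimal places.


total_repair_time = 151.98
n_repairs = 13
MTTR = 151.98 / 13
MTTR = 11.6908

11.6908


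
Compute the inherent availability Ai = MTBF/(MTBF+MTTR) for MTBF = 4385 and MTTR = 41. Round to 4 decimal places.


MTBF = 4385
MTTR = 41
MTBF + MTTR = 4426
Ai = 4385 / 4426
Ai = 0.9907

0.9907


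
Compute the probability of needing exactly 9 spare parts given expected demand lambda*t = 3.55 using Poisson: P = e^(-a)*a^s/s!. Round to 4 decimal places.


a = 3.55, s = 9
e^(-a) = e^(-3.55) = 0.0287
a^s = 3.55^9 = 89547.853
s! = 362880
P = 0.0287 * 89547.853 / 362880
P = 0.0071

0.0071


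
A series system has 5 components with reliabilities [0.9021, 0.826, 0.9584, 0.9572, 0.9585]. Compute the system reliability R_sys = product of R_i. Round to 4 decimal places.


Components: [0.9021, 0.826, 0.9584, 0.9572, 0.9585]
After component 1 (R=0.9021): product = 0.9021
After component 2 (R=0.826): product = 0.7451
After component 3 (R=0.9584): product = 0.7141
After component 4 (R=0.9572): product = 0.6836
After component 5 (R=0.9585): product = 0.6552
R_sys = 0.6552

0.6552


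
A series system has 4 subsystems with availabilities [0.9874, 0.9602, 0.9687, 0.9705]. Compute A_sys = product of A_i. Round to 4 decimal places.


Subsystems: [0.9874, 0.9602, 0.9687, 0.9705]
After subsystem 1 (A=0.9874): product = 0.9874
After subsystem 2 (A=0.9602): product = 0.9481
After subsystem 3 (A=0.9687): product = 0.9184
After subsystem 4 (A=0.9705): product = 0.8913
A_sys = 0.8913

0.8913


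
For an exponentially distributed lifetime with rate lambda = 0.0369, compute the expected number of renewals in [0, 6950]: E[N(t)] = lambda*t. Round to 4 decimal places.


lambda = 0.0369
t = 6950
E[N(t)] = lambda * t
E[N(t)] = 0.0369 * 6950
E[N(t)] = 256.455

256.455


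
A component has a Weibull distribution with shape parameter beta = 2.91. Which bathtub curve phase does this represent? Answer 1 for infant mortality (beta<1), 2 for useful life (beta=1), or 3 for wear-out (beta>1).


beta = 2.91
Compare beta to 1:
beta < 1 => infant mortality (phase 1)
beta = 1 => useful life (phase 2)
beta > 1 => wear-out (phase 3)
Since beta = 2.91, this is wear-out (increasing failure rate)
Phase = 3

3


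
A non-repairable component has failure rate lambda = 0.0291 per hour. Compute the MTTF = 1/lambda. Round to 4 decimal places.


lambda = 0.0291
MTTF = 1 / 0.0291
MTTF = 34.3643

34.3643


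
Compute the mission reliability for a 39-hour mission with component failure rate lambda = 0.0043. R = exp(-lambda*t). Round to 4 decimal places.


lambda = 0.0043
mission_time = 39
lambda * t = 0.0043 * 39 = 0.1677
R = exp(-0.1677)
R = 0.8456

0.8456


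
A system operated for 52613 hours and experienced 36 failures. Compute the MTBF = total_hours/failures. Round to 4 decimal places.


total_hours = 52613
failures = 36
MTBF = 52613 / 36
MTBF = 1461.4722

1461.4722


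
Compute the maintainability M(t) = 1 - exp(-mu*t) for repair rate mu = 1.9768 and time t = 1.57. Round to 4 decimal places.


mu = 1.9768, t = 1.57
mu * t = 1.9768 * 1.57 = 3.1036
exp(-3.1036) = 0.0449
M(t) = 1 - 0.0449
M(t) = 0.9551

0.9551


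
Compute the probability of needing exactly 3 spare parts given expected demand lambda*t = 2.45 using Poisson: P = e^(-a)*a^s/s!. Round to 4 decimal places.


a = 2.45, s = 3
e^(-a) = e^(-2.45) = 0.0863
a^s = 2.45^3 = 14.7061
s! = 6
P = 0.0863 * 14.7061 / 6
P = 0.2115

0.2115


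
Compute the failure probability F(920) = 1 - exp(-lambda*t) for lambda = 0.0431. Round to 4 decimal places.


lambda = 0.0431, t = 920
lambda * t = 39.652
exp(-39.652) = 0.0
F(t) = 1 - 0.0
F(t) = 1.0

1.0


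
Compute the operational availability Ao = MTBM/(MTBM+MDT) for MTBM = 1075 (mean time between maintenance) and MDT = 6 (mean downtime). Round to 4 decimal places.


MTBM = 1075
MDT = 6
MTBM + MDT = 1081
Ao = 1075 / 1081
Ao = 0.9944

0.9944


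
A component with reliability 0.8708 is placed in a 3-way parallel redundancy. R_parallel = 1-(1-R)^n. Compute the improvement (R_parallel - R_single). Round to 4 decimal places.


R_single = 0.8708, n = 3
1 - R_single = 0.1292
(1 - R_single)^n = 0.1292^3 = 0.0022
R_parallel = 1 - 0.0022 = 0.9978
Improvement = 0.9978 - 0.8708
Improvement = 0.127

0.127


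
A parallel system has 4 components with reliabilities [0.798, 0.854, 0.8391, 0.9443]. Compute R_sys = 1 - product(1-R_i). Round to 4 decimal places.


Components: [0.798, 0.854, 0.8391, 0.9443]
(1 - 0.798) = 0.202, running product = 0.202
(1 - 0.854) = 0.146, running product = 0.0295
(1 - 0.8391) = 0.1609, running product = 0.0047
(1 - 0.9443) = 0.0557, running product = 0.0003
Product of (1-R_i) = 0.0003
R_sys = 1 - 0.0003 = 0.9997

0.9997


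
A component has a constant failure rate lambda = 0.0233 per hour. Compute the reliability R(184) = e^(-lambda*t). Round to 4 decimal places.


lambda = 0.0233
t = 184
lambda * t = 4.2872
R(t) = e^(-4.2872)
R(t) = 0.0137

0.0137


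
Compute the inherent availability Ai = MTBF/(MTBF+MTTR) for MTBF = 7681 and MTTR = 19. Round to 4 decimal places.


MTBF = 7681
MTTR = 19
MTBF + MTTR = 7700
Ai = 7681 / 7700
Ai = 0.9975

0.9975


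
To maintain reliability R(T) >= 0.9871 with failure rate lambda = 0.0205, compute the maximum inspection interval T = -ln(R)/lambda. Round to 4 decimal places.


R_target = 0.9871
lambda = 0.0205
-ln(0.9871) = 0.013
T = 0.013 / 0.0205
T = 0.6334

0.6334


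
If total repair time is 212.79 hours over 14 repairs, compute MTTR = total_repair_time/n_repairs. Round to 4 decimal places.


total_repair_time = 212.79
n_repairs = 14
MTTR = 212.79 / 14
MTTR = 15.1993

15.1993


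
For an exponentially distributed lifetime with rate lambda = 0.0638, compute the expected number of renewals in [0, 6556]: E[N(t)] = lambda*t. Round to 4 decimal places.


lambda = 0.0638
t = 6556
E[N(t)] = lambda * t
E[N(t)] = 0.0638 * 6556
E[N(t)] = 418.2728

418.2728


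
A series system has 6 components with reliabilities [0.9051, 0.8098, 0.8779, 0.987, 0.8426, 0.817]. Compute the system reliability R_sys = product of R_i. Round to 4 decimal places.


Components: [0.9051, 0.8098, 0.8779, 0.987, 0.8426, 0.817]
After component 1 (R=0.9051): product = 0.9051
After component 2 (R=0.8098): product = 0.7329
After component 3 (R=0.8779): product = 0.6435
After component 4 (R=0.987): product = 0.6351
After component 5 (R=0.8426): product = 0.5351
After component 6 (R=0.817): product = 0.4372
R_sys = 0.4372

0.4372


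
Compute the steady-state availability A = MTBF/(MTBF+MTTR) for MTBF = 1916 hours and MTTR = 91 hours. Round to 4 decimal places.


MTBF = 1916
MTTR = 91
MTBF + MTTR = 2007
A = 1916 / 2007
A = 0.9547

0.9547


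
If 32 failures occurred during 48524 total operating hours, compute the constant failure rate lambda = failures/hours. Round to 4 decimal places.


failures = 32
total_hours = 48524
lambda = 32 / 48524
lambda = 0.0007

0.0007


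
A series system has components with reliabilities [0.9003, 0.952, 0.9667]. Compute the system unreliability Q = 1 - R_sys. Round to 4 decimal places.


Components: [0.9003, 0.952, 0.9667]
After component 1: product = 0.9003
After component 2: product = 0.8571
After component 3: product = 0.8285
R_sys = 0.8285
Q = 1 - 0.8285 = 0.1715

0.1715


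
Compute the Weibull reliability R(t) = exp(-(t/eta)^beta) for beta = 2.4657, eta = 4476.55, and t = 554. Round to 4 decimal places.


beta = 2.4657, eta = 4476.55, t = 554
t/eta = 554 / 4476.55 = 0.1238
(t/eta)^beta = 0.1238^2.4657 = 0.0058
R(t) = exp(-0.0058)
R(t) = 0.9942

0.9942


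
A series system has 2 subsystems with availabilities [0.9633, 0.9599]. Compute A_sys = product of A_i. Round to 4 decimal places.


Subsystems: [0.9633, 0.9599]
After subsystem 1 (A=0.9633): product = 0.9633
After subsystem 2 (A=0.9599): product = 0.9247
A_sys = 0.9247

0.9247


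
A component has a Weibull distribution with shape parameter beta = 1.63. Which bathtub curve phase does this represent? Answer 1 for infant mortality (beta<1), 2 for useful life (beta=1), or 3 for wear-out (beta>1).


beta = 1.63
Compare beta to 1:
beta < 1 => infant mortality (phase 1)
beta = 1 => useful life (phase 2)
beta > 1 => wear-out (phase 3)
Since beta = 1.63, this is wear-out (increasing failure rate)
Phase = 3

3


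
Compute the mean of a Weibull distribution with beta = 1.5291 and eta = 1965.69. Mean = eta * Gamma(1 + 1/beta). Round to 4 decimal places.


beta = 1.5291, eta = 1965.69
1/beta = 0.654
1 + 1/beta = 1.654
Gamma(1.654) = 0.9007
Mean = 1965.69 * 0.9007
Mean = 1770.5463

1770.5463


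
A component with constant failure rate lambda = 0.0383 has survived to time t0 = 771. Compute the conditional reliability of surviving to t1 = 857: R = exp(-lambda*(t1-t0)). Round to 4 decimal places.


lambda = 0.0383
t0 = 771, t1 = 857
t1 - t0 = 86
lambda * (t1-t0) = 0.0383 * 86 = 3.2938
R = exp(-3.2938)
R = 0.0371

0.0371


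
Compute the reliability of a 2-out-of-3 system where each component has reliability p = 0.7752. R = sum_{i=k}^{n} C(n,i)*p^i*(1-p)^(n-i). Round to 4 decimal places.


k = 2, n = 3, p = 0.7752
i=2: C(3,2)=3 * 0.7752^2 * 0.2248^1 = 0.4053
i=3: C(3,3)=1 * 0.7752^3 * 0.2248^0 = 0.4658
R = sum of terms = 0.8711

0.8711


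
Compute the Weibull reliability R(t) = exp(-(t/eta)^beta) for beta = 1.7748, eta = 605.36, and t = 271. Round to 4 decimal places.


beta = 1.7748, eta = 605.36, t = 271
t/eta = 271 / 605.36 = 0.4477
(t/eta)^beta = 0.4477^1.7748 = 0.2402
R(t) = exp(-0.2402)
R(t) = 0.7865

0.7865


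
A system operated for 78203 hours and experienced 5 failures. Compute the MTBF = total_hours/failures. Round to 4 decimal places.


total_hours = 78203
failures = 5
MTBF = 78203 / 5
MTBF = 15640.6

15640.6


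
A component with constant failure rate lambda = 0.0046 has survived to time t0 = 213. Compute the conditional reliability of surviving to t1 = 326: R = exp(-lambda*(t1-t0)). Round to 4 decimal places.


lambda = 0.0046
t0 = 213, t1 = 326
t1 - t0 = 113
lambda * (t1-t0) = 0.0046 * 113 = 0.5198
R = exp(-0.5198)
R = 0.5946

0.5946


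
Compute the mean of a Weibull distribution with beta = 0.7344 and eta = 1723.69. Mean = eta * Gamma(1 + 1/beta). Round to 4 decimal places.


beta = 0.7344, eta = 1723.69
1/beta = 1.3617
1 + 1/beta = 2.3617
Gamma(2.3617) = 1.2119
Mean = 1723.69 * 1.2119
Mean = 2088.9736

2088.9736


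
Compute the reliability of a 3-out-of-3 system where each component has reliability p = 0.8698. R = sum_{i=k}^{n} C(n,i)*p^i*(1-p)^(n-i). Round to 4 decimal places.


k = 3, n = 3, p = 0.8698
i=3: C(3,3)=1 * 0.8698^3 * 0.1302^0 = 0.658
R = sum of terms = 0.658

0.658


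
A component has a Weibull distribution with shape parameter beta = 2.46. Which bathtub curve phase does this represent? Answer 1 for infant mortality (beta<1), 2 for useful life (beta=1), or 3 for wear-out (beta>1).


beta = 2.46
Compare beta to 1:
beta < 1 => infant mortality (phase 1)
beta = 1 => useful life (phase 2)
beta > 1 => wear-out (phase 3)
Since beta = 2.46, this is wear-out (increasing failure rate)
Phase = 3

3


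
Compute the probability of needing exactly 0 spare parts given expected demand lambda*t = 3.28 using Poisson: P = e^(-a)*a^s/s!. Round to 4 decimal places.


a = 3.28, s = 0
e^(-a) = e^(-3.28) = 0.0376
a^s = 3.28^0 = 1.0
s! = 1
P = 0.0376 * 1.0 / 1
P = 0.0376

0.0376


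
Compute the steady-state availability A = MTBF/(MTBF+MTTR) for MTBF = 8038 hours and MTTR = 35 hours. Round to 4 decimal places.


MTBF = 8038
MTTR = 35
MTBF + MTTR = 8073
A = 8038 / 8073
A = 0.9957

0.9957


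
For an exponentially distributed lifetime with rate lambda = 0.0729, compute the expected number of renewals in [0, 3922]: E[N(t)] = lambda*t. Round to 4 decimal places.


lambda = 0.0729
t = 3922
E[N(t)] = lambda * t
E[N(t)] = 0.0729 * 3922
E[N(t)] = 285.9138

285.9138


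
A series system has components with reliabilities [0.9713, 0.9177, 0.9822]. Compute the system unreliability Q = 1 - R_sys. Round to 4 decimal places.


Components: [0.9713, 0.9177, 0.9822]
After component 1: product = 0.9713
After component 2: product = 0.8914
After component 3: product = 0.8755
R_sys = 0.8755
Q = 1 - 0.8755 = 0.1245

0.1245


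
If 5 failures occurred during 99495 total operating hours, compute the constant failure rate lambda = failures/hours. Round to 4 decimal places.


failures = 5
total_hours = 99495
lambda = 5 / 99495
lambda = 0.0001

0.0001


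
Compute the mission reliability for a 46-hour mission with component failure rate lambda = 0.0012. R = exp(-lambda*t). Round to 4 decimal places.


lambda = 0.0012
mission_time = 46
lambda * t = 0.0012 * 46 = 0.0552
R = exp(-0.0552)
R = 0.9463

0.9463


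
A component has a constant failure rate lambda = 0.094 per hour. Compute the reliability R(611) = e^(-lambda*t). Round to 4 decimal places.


lambda = 0.094
t = 611
lambda * t = 57.434
R(t) = e^(-57.434)
R(t) = 0.0

0.0


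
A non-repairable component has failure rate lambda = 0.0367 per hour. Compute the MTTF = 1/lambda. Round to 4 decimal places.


lambda = 0.0367
MTTF = 1 / 0.0367
MTTF = 27.248

27.248


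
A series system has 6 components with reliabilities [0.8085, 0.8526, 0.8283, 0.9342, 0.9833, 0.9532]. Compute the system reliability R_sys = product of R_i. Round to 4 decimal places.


Components: [0.8085, 0.8526, 0.8283, 0.9342, 0.9833, 0.9532]
After component 1 (R=0.8085): product = 0.8085
After component 2 (R=0.8526): product = 0.6893
After component 3 (R=0.8283): product = 0.571
After component 4 (R=0.9342): product = 0.5334
After component 5 (R=0.9833): product = 0.5245
After component 6 (R=0.9532): product = 0.4999
R_sys = 0.4999

0.4999


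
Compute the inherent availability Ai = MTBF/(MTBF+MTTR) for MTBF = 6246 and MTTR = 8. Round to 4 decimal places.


MTBF = 6246
MTTR = 8
MTBF + MTTR = 6254
Ai = 6246 / 6254
Ai = 0.9987

0.9987


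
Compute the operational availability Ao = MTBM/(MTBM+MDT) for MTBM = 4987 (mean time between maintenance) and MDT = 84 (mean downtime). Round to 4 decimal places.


MTBM = 4987
MDT = 84
MTBM + MDT = 5071
Ao = 4987 / 5071
Ao = 0.9834

0.9834


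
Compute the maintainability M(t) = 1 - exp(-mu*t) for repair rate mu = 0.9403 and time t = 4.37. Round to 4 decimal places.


mu = 0.9403, t = 4.37
mu * t = 0.9403 * 4.37 = 4.1091
exp(-4.1091) = 0.0164
M(t) = 1 - 0.0164
M(t) = 0.9836

0.9836


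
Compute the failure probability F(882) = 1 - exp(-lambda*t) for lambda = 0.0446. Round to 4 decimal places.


lambda = 0.0446, t = 882
lambda * t = 39.3372
exp(-39.3372) = 0.0
F(t) = 1 - 0.0
F(t) = 1.0

1.0


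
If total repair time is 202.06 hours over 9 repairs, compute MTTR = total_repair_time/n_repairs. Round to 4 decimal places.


total_repair_time = 202.06
n_repairs = 9
MTTR = 202.06 / 9
MTTR = 22.4511

22.4511


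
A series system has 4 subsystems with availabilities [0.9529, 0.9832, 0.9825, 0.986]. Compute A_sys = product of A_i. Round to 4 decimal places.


Subsystems: [0.9529, 0.9832, 0.9825, 0.986]
After subsystem 1 (A=0.9529): product = 0.9529
After subsystem 2 (A=0.9832): product = 0.9369
After subsystem 3 (A=0.9825): product = 0.9205
After subsystem 4 (A=0.986): product = 0.9076
A_sys = 0.9076

0.9076


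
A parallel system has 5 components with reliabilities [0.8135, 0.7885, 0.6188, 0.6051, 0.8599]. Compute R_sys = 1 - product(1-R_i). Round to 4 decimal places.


Components: [0.8135, 0.7885, 0.6188, 0.6051, 0.8599]
(1 - 0.8135) = 0.1865, running product = 0.1865
(1 - 0.7885) = 0.2115, running product = 0.0394
(1 - 0.6188) = 0.3812, running product = 0.015
(1 - 0.6051) = 0.3949, running product = 0.0059
(1 - 0.8599) = 0.1401, running product = 0.0008
Product of (1-R_i) = 0.0008
R_sys = 1 - 0.0008 = 0.9992

0.9992


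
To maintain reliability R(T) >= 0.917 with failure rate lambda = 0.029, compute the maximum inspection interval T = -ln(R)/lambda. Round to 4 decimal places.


R_target = 0.917
lambda = 0.029
-ln(0.917) = 0.0866
T = 0.0866 / 0.029
T = 2.9879

2.9879


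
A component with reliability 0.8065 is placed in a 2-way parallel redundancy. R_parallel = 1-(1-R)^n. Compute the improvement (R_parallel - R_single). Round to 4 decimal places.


R_single = 0.8065, n = 2
1 - R_single = 0.1935
(1 - R_single)^n = 0.1935^2 = 0.0374
R_parallel = 1 - 0.0374 = 0.9626
Improvement = 0.9626 - 0.8065
Improvement = 0.1561

0.1561


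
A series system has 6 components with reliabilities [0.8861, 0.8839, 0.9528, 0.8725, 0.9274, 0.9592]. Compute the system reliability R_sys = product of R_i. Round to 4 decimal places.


Components: [0.8861, 0.8839, 0.9528, 0.8725, 0.9274, 0.9592]
After component 1 (R=0.8861): product = 0.8861
After component 2 (R=0.8839): product = 0.7832
After component 3 (R=0.9528): product = 0.7463
After component 4 (R=0.8725): product = 0.6511
After component 5 (R=0.9274): product = 0.6038
After component 6 (R=0.9592): product = 0.5792
R_sys = 0.5792

0.5792


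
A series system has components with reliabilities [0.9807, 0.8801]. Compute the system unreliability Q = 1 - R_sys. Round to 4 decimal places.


Components: [0.9807, 0.8801]
After component 1: product = 0.9807
After component 2: product = 0.8631
R_sys = 0.8631
Q = 1 - 0.8631 = 0.1369

0.1369


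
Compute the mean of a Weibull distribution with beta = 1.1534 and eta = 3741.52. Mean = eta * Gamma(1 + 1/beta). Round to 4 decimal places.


beta = 1.1534, eta = 3741.52
1/beta = 0.867
1 + 1/beta = 1.867
Gamma(1.867) = 0.9509
Mean = 3741.52 * 0.9509
Mean = 3557.7617

3557.7617


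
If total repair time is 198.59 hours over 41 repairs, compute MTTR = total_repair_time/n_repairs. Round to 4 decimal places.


total_repair_time = 198.59
n_repairs = 41
MTTR = 198.59 / 41
MTTR = 4.8437

4.8437


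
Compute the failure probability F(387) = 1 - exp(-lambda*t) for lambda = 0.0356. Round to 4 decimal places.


lambda = 0.0356, t = 387
lambda * t = 13.7772
exp(-13.7772) = 0.0
F(t) = 1 - 0.0
F(t) = 1.0

1.0


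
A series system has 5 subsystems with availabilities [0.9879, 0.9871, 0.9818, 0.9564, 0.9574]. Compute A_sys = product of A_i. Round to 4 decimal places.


Subsystems: [0.9879, 0.9871, 0.9818, 0.9564, 0.9574]
After subsystem 1 (A=0.9879): product = 0.9879
After subsystem 2 (A=0.9871): product = 0.9752
After subsystem 3 (A=0.9818): product = 0.9574
After subsystem 4 (A=0.9564): product = 0.9157
After subsystem 5 (A=0.9574): product = 0.8767
A_sys = 0.8767

0.8767


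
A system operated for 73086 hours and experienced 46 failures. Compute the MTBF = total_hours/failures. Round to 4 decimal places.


total_hours = 73086
failures = 46
MTBF = 73086 / 46
MTBF = 1588.8261

1588.8261


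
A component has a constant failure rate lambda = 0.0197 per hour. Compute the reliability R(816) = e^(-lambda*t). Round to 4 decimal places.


lambda = 0.0197
t = 816
lambda * t = 16.0752
R(t) = e^(-16.0752)
R(t) = 0.0

0.0


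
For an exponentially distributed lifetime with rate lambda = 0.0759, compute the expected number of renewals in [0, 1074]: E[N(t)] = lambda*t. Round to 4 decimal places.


lambda = 0.0759
t = 1074
E[N(t)] = lambda * t
E[N(t)] = 0.0759 * 1074
E[N(t)] = 81.5166

81.5166


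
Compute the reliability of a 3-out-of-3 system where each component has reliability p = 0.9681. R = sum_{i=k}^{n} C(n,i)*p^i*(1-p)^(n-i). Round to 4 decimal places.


k = 3, n = 3, p = 0.9681
i=3: C(3,3)=1 * 0.9681^3 * 0.0319^0 = 0.9073
R = sum of terms = 0.9073

0.9073


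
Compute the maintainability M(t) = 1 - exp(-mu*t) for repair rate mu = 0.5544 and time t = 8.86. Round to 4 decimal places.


mu = 0.5544, t = 8.86
mu * t = 0.5544 * 8.86 = 4.912
exp(-4.912) = 0.0074
M(t) = 1 - 0.0074
M(t) = 0.9926

0.9926


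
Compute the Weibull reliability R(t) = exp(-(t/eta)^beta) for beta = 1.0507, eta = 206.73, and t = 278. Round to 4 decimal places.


beta = 1.0507, eta = 206.73, t = 278
t/eta = 278 / 206.73 = 1.3447
(t/eta)^beta = 1.3447^1.0507 = 1.3651
R(t) = exp(-1.3651)
R(t) = 0.2554

0.2554


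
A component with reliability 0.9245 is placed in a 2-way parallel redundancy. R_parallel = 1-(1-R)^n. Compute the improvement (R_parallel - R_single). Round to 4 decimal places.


R_single = 0.9245, n = 2
1 - R_single = 0.0755
(1 - R_single)^n = 0.0755^2 = 0.0057
R_parallel = 1 - 0.0057 = 0.9943
Improvement = 0.9943 - 0.9245
Improvement = 0.0698

0.0698


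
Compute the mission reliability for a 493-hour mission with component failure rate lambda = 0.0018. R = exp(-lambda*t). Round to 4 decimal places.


lambda = 0.0018
mission_time = 493
lambda * t = 0.0018 * 493 = 0.8874
R = exp(-0.8874)
R = 0.4117

0.4117


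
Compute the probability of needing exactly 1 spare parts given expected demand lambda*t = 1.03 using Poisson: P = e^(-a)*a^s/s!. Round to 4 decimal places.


a = 1.03, s = 1
e^(-a) = e^(-1.03) = 0.357
a^s = 1.03^1 = 1.03
s! = 1
P = 0.357 * 1.03 / 1
P = 0.3677

0.3677


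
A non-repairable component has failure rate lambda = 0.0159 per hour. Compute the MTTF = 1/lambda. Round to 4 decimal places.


lambda = 0.0159
MTTF = 1 / 0.0159
MTTF = 62.8931

62.8931


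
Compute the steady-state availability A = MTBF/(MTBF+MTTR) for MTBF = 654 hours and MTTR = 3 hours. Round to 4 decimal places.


MTBF = 654
MTTR = 3
MTBF + MTTR = 657
A = 654 / 657
A = 0.9954

0.9954


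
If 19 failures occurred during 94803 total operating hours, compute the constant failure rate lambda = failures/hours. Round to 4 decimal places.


failures = 19
total_hours = 94803
lambda = 19 / 94803
lambda = 0.0002

0.0002


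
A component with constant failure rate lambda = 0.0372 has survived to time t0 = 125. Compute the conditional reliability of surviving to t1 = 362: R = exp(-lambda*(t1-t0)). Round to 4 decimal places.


lambda = 0.0372
t0 = 125, t1 = 362
t1 - t0 = 237
lambda * (t1-t0) = 0.0372 * 237 = 8.8164
R = exp(-8.8164)
R = 0.0001

0.0001


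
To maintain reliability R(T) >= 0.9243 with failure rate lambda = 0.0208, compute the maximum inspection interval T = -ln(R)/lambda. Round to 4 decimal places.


R_target = 0.9243
lambda = 0.0208
-ln(0.9243) = 0.0787
T = 0.0787 / 0.0208
T = 3.7845

3.7845


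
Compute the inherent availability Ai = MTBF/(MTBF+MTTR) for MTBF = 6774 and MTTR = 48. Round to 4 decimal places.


MTBF = 6774
MTTR = 48
MTBF + MTTR = 6822
Ai = 6774 / 6822
Ai = 0.993

0.993


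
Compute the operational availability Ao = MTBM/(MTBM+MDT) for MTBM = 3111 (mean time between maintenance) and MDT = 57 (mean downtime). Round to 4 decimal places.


MTBM = 3111
MDT = 57
MTBM + MDT = 3168
Ao = 3111 / 3168
Ao = 0.982

0.982


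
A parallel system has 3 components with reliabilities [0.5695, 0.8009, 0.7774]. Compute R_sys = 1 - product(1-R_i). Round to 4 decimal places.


Components: [0.5695, 0.8009, 0.7774]
(1 - 0.5695) = 0.4305, running product = 0.4305
(1 - 0.8009) = 0.1991, running product = 0.0857
(1 - 0.7774) = 0.2226, running product = 0.0191
Product of (1-R_i) = 0.0191
R_sys = 1 - 0.0191 = 0.9809

0.9809


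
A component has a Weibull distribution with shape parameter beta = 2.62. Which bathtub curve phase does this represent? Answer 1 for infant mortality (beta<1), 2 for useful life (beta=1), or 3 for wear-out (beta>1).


beta = 2.62
Compare beta to 1:
beta < 1 => infant mortality (phase 1)
beta = 1 => useful life (phase 2)
beta > 1 => wear-out (phase 3)
Since beta = 2.62, this is wear-out (increasing failure rate)
Phase = 3

3


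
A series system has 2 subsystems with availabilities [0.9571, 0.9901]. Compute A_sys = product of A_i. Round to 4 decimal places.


Subsystems: [0.9571, 0.9901]
After subsystem 1 (A=0.9571): product = 0.9571
After subsystem 2 (A=0.9901): product = 0.9476
A_sys = 0.9476

0.9476


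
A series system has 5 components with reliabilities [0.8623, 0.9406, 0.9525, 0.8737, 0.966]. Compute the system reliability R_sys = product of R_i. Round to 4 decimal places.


Components: [0.8623, 0.9406, 0.9525, 0.8737, 0.966]
After component 1 (R=0.8623): product = 0.8623
After component 2 (R=0.9406): product = 0.8111
After component 3 (R=0.9525): product = 0.7726
After component 4 (R=0.8737): product = 0.675
After component 5 (R=0.966): product = 0.652
R_sys = 0.652

0.652


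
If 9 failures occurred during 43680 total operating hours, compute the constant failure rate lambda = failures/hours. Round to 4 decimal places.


failures = 9
total_hours = 43680
lambda = 9 / 43680
lambda = 0.0002

0.0002


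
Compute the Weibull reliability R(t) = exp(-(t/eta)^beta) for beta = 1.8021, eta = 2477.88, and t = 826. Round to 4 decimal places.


beta = 1.8021, eta = 2477.88, t = 826
t/eta = 826 / 2477.88 = 0.3333
(t/eta)^beta = 0.3333^1.8021 = 0.1381
R(t) = exp(-0.1381)
R(t) = 0.871

0.871


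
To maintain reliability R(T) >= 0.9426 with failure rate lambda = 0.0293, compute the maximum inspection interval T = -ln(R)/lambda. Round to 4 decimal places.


R_target = 0.9426
lambda = 0.0293
-ln(0.9426) = 0.0591
T = 0.0591 / 0.0293
T = 2.0175

2.0175


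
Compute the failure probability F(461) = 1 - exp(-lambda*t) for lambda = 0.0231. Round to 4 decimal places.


lambda = 0.0231, t = 461
lambda * t = 10.6491
exp(-10.6491) = 0.0
F(t) = 1 - 0.0
F(t) = 1.0

1.0


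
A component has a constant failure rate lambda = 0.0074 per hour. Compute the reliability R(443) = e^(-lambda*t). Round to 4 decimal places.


lambda = 0.0074
t = 443
lambda * t = 3.2782
R(t) = e^(-3.2782)
R(t) = 0.0377

0.0377


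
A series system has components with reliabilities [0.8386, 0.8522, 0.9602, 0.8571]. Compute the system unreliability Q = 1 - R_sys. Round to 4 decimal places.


Components: [0.8386, 0.8522, 0.9602, 0.8571]
After component 1: product = 0.8386
After component 2: product = 0.7147
After component 3: product = 0.6862
After component 4: product = 0.5882
R_sys = 0.5882
Q = 1 - 0.5882 = 0.4118

0.4118


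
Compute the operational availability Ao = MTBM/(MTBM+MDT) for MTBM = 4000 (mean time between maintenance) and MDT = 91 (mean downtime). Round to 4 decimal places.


MTBM = 4000
MDT = 91
MTBM + MDT = 4091
Ao = 4000 / 4091
Ao = 0.9778

0.9778


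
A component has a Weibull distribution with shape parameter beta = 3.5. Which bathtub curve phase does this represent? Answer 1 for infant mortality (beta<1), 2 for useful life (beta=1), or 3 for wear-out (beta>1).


beta = 3.5
Compare beta to 1:
beta < 1 => infant mortality (phase 1)
beta = 1 => useful life (phase 2)
beta > 1 => wear-out (phase 3)
Since beta = 3.5, this is wear-out (increasing failure rate)
Phase = 3

3


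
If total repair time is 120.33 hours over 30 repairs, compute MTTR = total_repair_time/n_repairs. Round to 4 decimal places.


total_repair_time = 120.33
n_repairs = 30
MTTR = 120.33 / 30
MTTR = 4.011

4.011


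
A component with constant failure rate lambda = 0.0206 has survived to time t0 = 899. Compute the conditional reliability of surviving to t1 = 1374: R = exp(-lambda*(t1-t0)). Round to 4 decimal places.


lambda = 0.0206
t0 = 899, t1 = 1374
t1 - t0 = 475
lambda * (t1-t0) = 0.0206 * 475 = 9.785
R = exp(-9.785)
R = 0.0001

0.0001


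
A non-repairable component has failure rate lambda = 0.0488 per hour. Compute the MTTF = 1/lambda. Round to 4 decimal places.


lambda = 0.0488
MTTF = 1 / 0.0488
MTTF = 20.4918

20.4918


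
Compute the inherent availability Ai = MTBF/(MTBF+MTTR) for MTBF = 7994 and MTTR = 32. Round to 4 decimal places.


MTBF = 7994
MTTR = 32
MTBF + MTTR = 8026
Ai = 7994 / 8026
Ai = 0.996

0.996


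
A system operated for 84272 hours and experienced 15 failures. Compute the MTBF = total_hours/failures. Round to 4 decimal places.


total_hours = 84272
failures = 15
MTBF = 84272 / 15
MTBF = 5618.1333

5618.1333


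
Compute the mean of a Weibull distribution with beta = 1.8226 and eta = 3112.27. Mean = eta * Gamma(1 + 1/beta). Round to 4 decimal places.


beta = 1.8226, eta = 3112.27
1/beta = 0.5487
1 + 1/beta = 1.5487
Gamma(1.5487) = 0.8888
Mean = 3112.27 * 0.8888
Mean = 2766.0972

2766.0972


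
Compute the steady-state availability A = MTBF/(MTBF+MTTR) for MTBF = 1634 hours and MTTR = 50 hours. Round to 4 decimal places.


MTBF = 1634
MTTR = 50
MTBF + MTTR = 1684
A = 1634 / 1684
A = 0.9703

0.9703


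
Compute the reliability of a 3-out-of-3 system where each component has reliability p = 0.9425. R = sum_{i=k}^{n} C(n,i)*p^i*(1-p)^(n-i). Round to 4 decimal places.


k = 3, n = 3, p = 0.9425
i=3: C(3,3)=1 * 0.9425^3 * 0.0575^0 = 0.8372
R = sum of terms = 0.8372

0.8372


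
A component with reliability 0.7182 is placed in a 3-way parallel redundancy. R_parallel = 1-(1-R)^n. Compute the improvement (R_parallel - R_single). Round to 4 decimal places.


R_single = 0.7182, n = 3
1 - R_single = 0.2818
(1 - R_single)^n = 0.2818^3 = 0.0224
R_parallel = 1 - 0.0224 = 0.9776
Improvement = 0.9776 - 0.7182
Improvement = 0.2594

0.2594


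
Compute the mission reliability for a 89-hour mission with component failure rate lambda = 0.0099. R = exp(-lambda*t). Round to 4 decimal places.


lambda = 0.0099
mission_time = 89
lambda * t = 0.0099 * 89 = 0.8811
R = exp(-0.8811)
R = 0.4143

0.4143


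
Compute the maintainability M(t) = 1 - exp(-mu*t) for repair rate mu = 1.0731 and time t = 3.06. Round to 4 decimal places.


mu = 1.0731, t = 3.06
mu * t = 1.0731 * 3.06 = 3.2837
exp(-3.2837) = 0.0375
M(t) = 1 - 0.0375
M(t) = 0.9625

0.9625


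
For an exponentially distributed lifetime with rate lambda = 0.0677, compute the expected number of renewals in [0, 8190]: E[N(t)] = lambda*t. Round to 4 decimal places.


lambda = 0.0677
t = 8190
E[N(t)] = lambda * t
E[N(t)] = 0.0677 * 8190
E[N(t)] = 554.463

554.463


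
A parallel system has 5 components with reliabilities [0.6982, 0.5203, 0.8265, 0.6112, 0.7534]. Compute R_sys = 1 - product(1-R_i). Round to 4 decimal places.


Components: [0.6982, 0.5203, 0.8265, 0.6112, 0.7534]
(1 - 0.6982) = 0.3018, running product = 0.3018
(1 - 0.5203) = 0.4797, running product = 0.1448
(1 - 0.8265) = 0.1735, running product = 0.0251
(1 - 0.6112) = 0.3888, running product = 0.0098
(1 - 0.7534) = 0.2466, running product = 0.0024
Product of (1-R_i) = 0.0024
R_sys = 1 - 0.0024 = 0.9976

0.9976


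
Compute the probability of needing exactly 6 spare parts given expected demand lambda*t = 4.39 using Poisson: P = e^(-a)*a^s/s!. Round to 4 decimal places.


a = 4.39, s = 6
e^(-a) = e^(-4.39) = 0.0124
a^s = 4.39^6 = 7157.9246
s! = 720
P = 0.0124 * 7157.9246 / 720
P = 0.1233

0.1233


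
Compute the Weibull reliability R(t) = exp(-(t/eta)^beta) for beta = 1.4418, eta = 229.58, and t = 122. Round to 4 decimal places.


beta = 1.4418, eta = 229.58, t = 122
t/eta = 122 / 229.58 = 0.5314
(t/eta)^beta = 0.5314^1.4418 = 0.4019
R(t) = exp(-0.4019)
R(t) = 0.669

0.669


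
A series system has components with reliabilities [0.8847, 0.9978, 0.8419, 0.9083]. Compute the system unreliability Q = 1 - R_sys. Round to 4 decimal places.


Components: [0.8847, 0.9978, 0.8419, 0.9083]
After component 1: product = 0.8847
After component 2: product = 0.8828
After component 3: product = 0.7432
After component 4: product = 0.675
R_sys = 0.675
Q = 1 - 0.675 = 0.325

0.325


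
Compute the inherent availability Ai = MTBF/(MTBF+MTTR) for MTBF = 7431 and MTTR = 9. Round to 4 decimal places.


MTBF = 7431
MTTR = 9
MTBF + MTTR = 7440
Ai = 7431 / 7440
Ai = 0.9988

0.9988


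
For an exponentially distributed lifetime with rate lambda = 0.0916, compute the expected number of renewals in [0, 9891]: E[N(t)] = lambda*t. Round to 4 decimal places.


lambda = 0.0916
t = 9891
E[N(t)] = lambda * t
E[N(t)] = 0.0916 * 9891
E[N(t)] = 906.0156

906.0156


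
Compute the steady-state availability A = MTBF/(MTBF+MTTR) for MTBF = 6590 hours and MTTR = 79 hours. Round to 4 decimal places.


MTBF = 6590
MTTR = 79
MTBF + MTTR = 6669
A = 6590 / 6669
A = 0.9882

0.9882


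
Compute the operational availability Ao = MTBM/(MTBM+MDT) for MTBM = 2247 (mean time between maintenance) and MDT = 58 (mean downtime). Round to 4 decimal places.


MTBM = 2247
MDT = 58
MTBM + MDT = 2305
Ao = 2247 / 2305
Ao = 0.9748

0.9748


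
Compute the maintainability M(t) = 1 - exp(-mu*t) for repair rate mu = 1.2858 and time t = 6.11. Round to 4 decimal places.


mu = 1.2858, t = 6.11
mu * t = 1.2858 * 6.11 = 7.8562
exp(-7.8562) = 0.0004
M(t) = 1 - 0.0004
M(t) = 0.9996

0.9996


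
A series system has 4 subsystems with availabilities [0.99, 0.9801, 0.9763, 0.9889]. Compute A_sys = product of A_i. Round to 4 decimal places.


Subsystems: [0.99, 0.9801, 0.9763, 0.9889]
After subsystem 1 (A=0.99): product = 0.99
After subsystem 2 (A=0.9801): product = 0.9703
After subsystem 3 (A=0.9763): product = 0.9473
After subsystem 4 (A=0.9889): product = 0.9368
A_sys = 0.9368

0.9368


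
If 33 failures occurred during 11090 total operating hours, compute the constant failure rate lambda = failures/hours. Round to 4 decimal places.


failures = 33
total_hours = 11090
lambda = 33 / 11090
lambda = 0.003

0.003


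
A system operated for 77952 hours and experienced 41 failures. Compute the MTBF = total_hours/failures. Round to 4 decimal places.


total_hours = 77952
failures = 41
MTBF = 77952 / 41
MTBF = 1901.2683

1901.2683


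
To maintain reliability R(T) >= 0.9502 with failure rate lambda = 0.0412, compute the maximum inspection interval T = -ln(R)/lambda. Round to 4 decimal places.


R_target = 0.9502
lambda = 0.0412
-ln(0.9502) = 0.0511
T = 0.0511 / 0.0412
T = 1.2399

1.2399
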